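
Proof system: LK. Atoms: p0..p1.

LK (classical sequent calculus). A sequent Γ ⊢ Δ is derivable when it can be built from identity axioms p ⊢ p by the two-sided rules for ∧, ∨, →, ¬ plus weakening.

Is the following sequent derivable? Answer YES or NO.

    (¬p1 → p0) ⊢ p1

Enumerate valuations to refute Γ ⊢ Δ:
  v=00: Γ:[(¬p1 → p0)=F] Δ:[p1=F] refutes=False
  v=01: Γ:[(¬p1 → p0)=T] Δ:[p1=T] refutes=False
  v=10: Γ:[(¬p1 → p0)=T] Δ:[p1=F] refutes=True  ← countermodel

Result: NO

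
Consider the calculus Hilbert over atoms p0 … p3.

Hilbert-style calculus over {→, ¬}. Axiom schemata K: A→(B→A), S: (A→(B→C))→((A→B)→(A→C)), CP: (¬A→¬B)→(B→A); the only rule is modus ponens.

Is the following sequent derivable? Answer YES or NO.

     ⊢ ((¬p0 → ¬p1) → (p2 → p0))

Truth-table refutation:
  v=0000: Γ:[] Δ:[((¬p0 → ¬p1) → (p2 → p0))=T] refutes=False
  v=0001: Γ:[] Δ:[((¬p0 → ¬p1) → (p2 → p0))=T] refutes=False
  v=0010: Γ:[] Δ:[((¬p0 → ¬p1) → (p2 → p0))=F] refutes=True  ← countermodel

Result: NO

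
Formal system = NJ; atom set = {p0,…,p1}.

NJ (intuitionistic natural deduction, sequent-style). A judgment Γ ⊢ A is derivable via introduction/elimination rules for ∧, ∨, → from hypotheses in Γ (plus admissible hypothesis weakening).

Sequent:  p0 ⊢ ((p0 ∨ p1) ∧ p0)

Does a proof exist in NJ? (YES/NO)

Proof tree:
[∧I] p0 ⊢ ((p0 ∨ p1) ∧ p0)
  [∨I₁] p0 ⊢ (p0 ∨ p1)
    [Ax] p0 ⊢ p0
  [Ax] p0 ⊢ p0

Result: YES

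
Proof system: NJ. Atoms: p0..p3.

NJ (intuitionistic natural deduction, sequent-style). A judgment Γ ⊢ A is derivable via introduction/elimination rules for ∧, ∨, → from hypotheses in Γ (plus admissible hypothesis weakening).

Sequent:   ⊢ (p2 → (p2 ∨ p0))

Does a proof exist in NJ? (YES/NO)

Derivation (root first):
[→I]  ⊢ (p2 → (p2 ∨ p0))
  [∨I₁] p2 ⊢ (p2 ∨ p0)
    [Ax] p2 ⊢ p2

Result: YES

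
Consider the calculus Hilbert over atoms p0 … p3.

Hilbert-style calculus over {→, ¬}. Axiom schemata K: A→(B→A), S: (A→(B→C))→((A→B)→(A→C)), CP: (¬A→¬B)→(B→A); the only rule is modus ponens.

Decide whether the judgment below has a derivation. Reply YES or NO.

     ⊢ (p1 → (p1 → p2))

Enumerate valuations to refute Γ ⊢ Δ:
  v=0000: Γ:[] Δ:[(p1 → (p1 → p2))=T] refutes=False
  v=0001: Γ:[] Δ:[(p1 → (p1 → p2))=T] refutes=False
  v=0010: Γ:[] Δ:[(p1 → (p1 → p2))=T] refutes=False
  v=0011: Γ:[] Δ:[(p1 → (p1 → p2))=T] refutes=False
  v=0100: Γ:[] Δ:[(p1 → (p1 → p2))=F] refutes=True  ← countermodel

Result: NO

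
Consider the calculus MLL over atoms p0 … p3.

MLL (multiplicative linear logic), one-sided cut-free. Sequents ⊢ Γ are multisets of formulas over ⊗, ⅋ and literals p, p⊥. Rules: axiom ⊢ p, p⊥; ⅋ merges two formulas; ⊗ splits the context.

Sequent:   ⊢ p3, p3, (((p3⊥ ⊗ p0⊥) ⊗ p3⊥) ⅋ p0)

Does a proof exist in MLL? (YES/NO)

Derivation (root first):
[⅋]  ⊢ p3, p3, (((p3⊥ ⊗ p0⊥) ⊗ p3⊥) ⅋ p0)
  [⊗]  ⊢ p3, p0, p3, ((p3⊥ ⊗ p0⊥) ⊗ p3⊥)
    [⊗]  ⊢ p3, p0, (p3⊥ ⊗ p0⊥)
      [Ax]  ⊢ p3, p3⊥
      [Ax]  ⊢ p0, p0⊥
    [Ax]  ⊢ p3, p3⊥

Result: YES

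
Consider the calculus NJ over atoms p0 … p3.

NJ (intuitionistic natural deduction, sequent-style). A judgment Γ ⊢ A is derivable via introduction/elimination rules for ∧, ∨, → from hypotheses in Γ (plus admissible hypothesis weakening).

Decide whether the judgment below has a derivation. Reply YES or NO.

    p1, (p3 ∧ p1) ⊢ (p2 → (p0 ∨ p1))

Derivation (root first):
[→I] p1, (p3 ∧ p1) ⊢ (p2 → (p0 ∨ p1))
  [∨I₂] p1, (p3 ∧ p1), p2 ⊢ (p0 ∨ p1)
    [Wk] p1, (p3 ∧ p1), p2 ⊢ p1
      [Wk] p1, (p3 ∧ p1) ⊢ p1
        [Ax] p1 ⊢ p1

Result: YES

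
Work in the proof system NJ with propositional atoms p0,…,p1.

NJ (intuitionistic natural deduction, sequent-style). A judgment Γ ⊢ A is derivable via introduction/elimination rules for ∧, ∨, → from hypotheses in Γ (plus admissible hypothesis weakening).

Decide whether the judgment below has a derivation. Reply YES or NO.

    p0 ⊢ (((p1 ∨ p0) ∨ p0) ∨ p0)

Derivation trace:
[∨I₁] p0 ⊢ (((p1 ∨ p0) ∨ p0) ∨ p0)
  [∨I₁] p0 ⊢ ((p1 ∨ p0) ∨ p0)
    [∨I₂] p0 ⊢ (p1 ∨ p0)
      [Ax] p0 ⊢ p0

Result: YES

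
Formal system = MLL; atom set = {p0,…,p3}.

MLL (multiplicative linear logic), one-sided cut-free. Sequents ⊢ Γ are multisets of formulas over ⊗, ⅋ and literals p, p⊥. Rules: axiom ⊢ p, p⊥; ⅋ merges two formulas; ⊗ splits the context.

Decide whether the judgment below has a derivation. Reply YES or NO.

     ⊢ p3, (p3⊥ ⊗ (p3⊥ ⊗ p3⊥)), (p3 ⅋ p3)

Proof tree:
[⅋]  ⊢ p3, (p3⊥ ⊗ (p3⊥ ⊗ p3⊥)), (p3 ⅋ p3)
  [⊗]  ⊢ p3, p3, p3, (p3⊥ ⊗ (p3⊥ ⊗ p3⊥))
    [Ax]  ⊢ p3, p3⊥
    [⊗]  ⊢ p3, p3, (p3⊥ ⊗ p3⊥)
      [Ax]  ⊢ p3, p3⊥
      [Ax]  ⊢ p3, p3⊥

Result: YES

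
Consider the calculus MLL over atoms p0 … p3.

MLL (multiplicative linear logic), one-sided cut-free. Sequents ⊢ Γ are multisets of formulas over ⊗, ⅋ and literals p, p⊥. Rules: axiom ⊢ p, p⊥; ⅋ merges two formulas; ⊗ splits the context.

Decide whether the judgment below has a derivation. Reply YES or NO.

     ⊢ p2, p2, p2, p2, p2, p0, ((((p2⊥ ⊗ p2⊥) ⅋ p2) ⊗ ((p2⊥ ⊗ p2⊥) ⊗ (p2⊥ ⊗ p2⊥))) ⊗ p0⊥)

Derivation trace:
[⊗]  ⊢ p2, p2, p2, p2, p2, p0, ((((p2⊥ ⊗ p2⊥) ⅋ p2) ⊗ ((p2⊥ ⊗ p2⊥) ⊗ (p2⊥ ⊗ p2⊥))) ⊗ p0⊥)
  [⊗]  ⊢ p2, p2, p2, p2, p2, (((p2⊥ ⊗ p2⊥) ⅋ p2) ⊗ ((p2⊥ ⊗ p2⊥) ⊗ (p2⊥ ⊗ p2⊥)))
    [⅋]  ⊢ p2, ((p2⊥ ⊗ p2⊥) ⅋ p2)
      [⊗]  ⊢ p2, p2, (p2⊥ ⊗ p2⊥)
        [Ax]  ⊢ p2, p2⊥
        [Ax]  ⊢ p2, p2⊥
    [⊗]  ⊢ p2, p2, p2, p2, ((p2⊥ ⊗ p2⊥) ⊗ (p2⊥ ⊗ p2⊥))
      [⊗]  ⊢ p2, p2, (p2⊥ ⊗ p2⊥)
        [Ax]  ⊢ p2, p2⊥
        [Ax]  ⊢ p2, p2⊥
      [⊗]  ⊢ p2, p2, (p2⊥ ⊗ p2⊥)
        [Ax]  ⊢ p2, p2⊥
        [Ax]  ⊢ p2, p2⊥
  [Ax]  ⊢ p0, p0⊥

Result: YES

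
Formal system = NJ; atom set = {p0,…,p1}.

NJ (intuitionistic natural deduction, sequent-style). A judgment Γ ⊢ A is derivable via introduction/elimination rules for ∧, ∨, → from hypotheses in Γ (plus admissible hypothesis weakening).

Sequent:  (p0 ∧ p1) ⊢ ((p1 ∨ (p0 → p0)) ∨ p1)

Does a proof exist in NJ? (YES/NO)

Derivation trace:
[∨I₁] (p0 ∧ p1) ⊢ ((p1 ∨ (p0 → p0)) ∨ p1)
  [∨I₂] (p0 ∧ p1) ⊢ (p1 ∨ (p0 → p0))
    [Wk] (p0 ∧ p1) ⊢ (p0 → p0)
      [→I]  ⊢ (p0 → p0)
        [Ax] p0 ⊢ p0

Result: YES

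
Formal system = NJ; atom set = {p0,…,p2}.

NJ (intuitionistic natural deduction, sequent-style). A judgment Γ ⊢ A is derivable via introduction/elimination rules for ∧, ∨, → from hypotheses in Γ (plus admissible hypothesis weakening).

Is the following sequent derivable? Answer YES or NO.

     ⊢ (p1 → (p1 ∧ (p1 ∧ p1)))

Derivation trace:
[→I]  ⊢ (p1 → (p1 ∧ (p1 ∧ p1)))
  [∧I] p1 ⊢ (p1 ∧ (p1 ∧ p1))
    [Ax] p1 ⊢ p1
    [∧I] p1 ⊢ (p1 ∧ p1)
      [Ax] p1 ⊢ p1
      [Ax] p1 ⊢ p1

Result: YES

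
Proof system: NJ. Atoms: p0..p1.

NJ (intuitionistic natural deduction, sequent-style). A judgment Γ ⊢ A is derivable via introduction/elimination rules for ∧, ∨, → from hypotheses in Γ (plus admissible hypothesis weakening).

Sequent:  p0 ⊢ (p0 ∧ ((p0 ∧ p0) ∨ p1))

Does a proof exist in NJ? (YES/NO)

Derivation (root first):
[∧I] p0 ⊢ (p0 ∧ ((p0 ∧ p0) ∨ p1))
  [Ax] p0 ⊢ p0
  [∨I₁] p0 ⊢ ((p0 ∧ p0) ∨ p1)
    [∧I] p0 ⊢ (p0 ∧ p0)
      [Ax] p0 ⊢ p0
      [Ax] p0 ⊢ p0

Result: YES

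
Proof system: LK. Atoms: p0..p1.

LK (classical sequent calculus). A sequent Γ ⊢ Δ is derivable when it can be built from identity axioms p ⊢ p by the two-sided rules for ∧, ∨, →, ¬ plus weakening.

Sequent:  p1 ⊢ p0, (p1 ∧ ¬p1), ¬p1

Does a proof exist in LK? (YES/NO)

Truth-table refutation:
  v=00: Γ:[p1=F] Δ:[p0=F, (p1 ∧ ¬p1)=F, ¬p1=T] refutes=False
  v=01: Γ:[p1=T] Δ:[p0=F, (p1 ∧ ¬p1)=F, ¬p1=F] refutes=True  ← countermodel

Result: NO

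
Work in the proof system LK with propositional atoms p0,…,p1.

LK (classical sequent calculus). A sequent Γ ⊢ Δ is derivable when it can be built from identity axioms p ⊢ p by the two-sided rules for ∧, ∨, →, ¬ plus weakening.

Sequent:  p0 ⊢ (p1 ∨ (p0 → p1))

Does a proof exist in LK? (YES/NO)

Search for a countermodel by truth-table:
  v=00: Γ:[p0=F] Δ:[(p1 ∨ (p0 → p1))=T] refutes=False
  v=01: Γ:[p0=F] Δ:[(p1 ∨ (p0 → p1))=T] refutes=False
  v=10: Γ:[p0=T] Δ:[(p1 ∨ (p0 → p1))=F] refutes=True  ← countermodel

Result: NO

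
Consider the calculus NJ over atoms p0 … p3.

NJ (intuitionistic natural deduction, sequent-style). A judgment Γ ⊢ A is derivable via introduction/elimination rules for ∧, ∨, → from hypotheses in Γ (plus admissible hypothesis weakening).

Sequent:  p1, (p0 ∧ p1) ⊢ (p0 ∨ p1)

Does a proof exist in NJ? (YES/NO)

Proof tree:
[∨I₂] p1, (p0 ∧ p1) ⊢ (p0 ∨ p1)
  [Wk] p1, (p0 ∧ p1) ⊢ p1
    [Ax] p1 ⊢ p1

Result: YES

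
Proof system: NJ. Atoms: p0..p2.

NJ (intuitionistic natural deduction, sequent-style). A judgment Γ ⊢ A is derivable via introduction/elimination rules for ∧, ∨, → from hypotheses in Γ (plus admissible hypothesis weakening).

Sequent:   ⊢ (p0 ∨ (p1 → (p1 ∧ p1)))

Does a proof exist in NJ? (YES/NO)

Proof tree:
[∨I₂]  ⊢ (p0 ∨ (p1 → (p1 ∧ p1)))
  [→I]  ⊢ (p1 → (p1 ∧ p1))
    [∧I] p1 ⊢ (p1 ∧ p1)
      [Ax] p1 ⊢ p1
      [Ax] p1 ⊢ p1

Result: YES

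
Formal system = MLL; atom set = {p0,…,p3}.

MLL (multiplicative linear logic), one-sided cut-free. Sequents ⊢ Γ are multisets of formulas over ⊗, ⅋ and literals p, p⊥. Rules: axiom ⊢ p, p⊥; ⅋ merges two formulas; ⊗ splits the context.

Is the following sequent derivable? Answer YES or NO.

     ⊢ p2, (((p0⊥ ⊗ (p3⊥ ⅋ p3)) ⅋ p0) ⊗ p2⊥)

Derivation (root first):
[⊗]  ⊢ p2, (((p0⊥ ⊗ (p3⊥ ⅋ p3)) ⅋ p0) ⊗ p2⊥)
  [⅋]  ⊢ ((p0⊥ ⊗ (p3⊥ ⅋ p3)) ⅋ p0)
    [⊗]  ⊢ p0, (p0⊥ ⊗ (p3⊥ ⅋ p3))
      [Ax]  ⊢ p0, p0⊥
      [⅋]  ⊢ (p3⊥ ⅋ p3)
        [Ax]  ⊢ p3, p3⊥
  [Ax]  ⊢ p2, p2⊥

Result: YES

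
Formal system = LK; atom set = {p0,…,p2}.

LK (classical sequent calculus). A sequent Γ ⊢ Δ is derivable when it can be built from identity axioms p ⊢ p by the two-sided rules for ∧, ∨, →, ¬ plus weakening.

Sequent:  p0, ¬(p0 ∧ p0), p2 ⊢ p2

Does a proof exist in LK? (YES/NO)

Derivation trace:
[WL] p0, ¬(p0 ∧ p0), p2 ⊢ p2
  [WR] p0, ¬(p0 ∧ p0) ⊢ p2
    [¬L] p0, ¬(p0 ∧ p0) ⊢ 
      [∧R] p0 ⊢ (p0 ∧ p0)
        [Ax] p0 ⊢ p0
        [Ax] p0 ⊢ p0

Result: YES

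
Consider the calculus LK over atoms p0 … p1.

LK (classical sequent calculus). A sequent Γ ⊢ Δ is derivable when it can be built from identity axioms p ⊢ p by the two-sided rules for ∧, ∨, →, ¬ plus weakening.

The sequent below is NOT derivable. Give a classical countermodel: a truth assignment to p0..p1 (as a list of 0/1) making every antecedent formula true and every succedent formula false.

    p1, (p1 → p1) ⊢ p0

Enumerate valuations to refute Γ ⊢ Δ:
  v=00: Γ:[p1=F, (p1 → p1)=T] Δ:[p0=F] refutes=False
  v=01: Γ:[p1=T, (p1 → p1)=T] Δ:[p0=F] refutes=True  ← countermodel

Result: [0, 1]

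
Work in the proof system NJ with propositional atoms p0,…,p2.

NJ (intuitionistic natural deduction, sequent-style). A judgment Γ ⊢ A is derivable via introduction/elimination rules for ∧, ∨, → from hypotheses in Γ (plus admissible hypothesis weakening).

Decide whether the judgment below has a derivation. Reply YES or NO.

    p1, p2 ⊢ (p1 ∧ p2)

Derivation (root first):
[∧I] p1, p2 ⊢ (p1 ∧ p2)
  [Wk] p1, p1 ⊢ p1
    [Ax] p1 ⊢ p1
  [Ax] p2 ⊢ p2

Result: YES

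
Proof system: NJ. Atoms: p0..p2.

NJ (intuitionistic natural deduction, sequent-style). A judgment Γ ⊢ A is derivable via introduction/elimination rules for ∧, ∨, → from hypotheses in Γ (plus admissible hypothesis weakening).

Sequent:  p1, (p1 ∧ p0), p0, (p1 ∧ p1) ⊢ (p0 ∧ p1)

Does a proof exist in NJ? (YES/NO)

Derivation (root first):
[Wk] p1, (p1 ∧ p0), p0, (p1 ∧ p1) ⊢ (p0 ∧ p1)
  [∧I] p1, (p1 ∧ p0), p0 ⊢ (p0 ∧ p1)
    [Ax] p0 ⊢ p0
    [Wk] p1, (p1 ∧ p0) ⊢ p1
      [Ax] p1 ⊢ p1

Result: YES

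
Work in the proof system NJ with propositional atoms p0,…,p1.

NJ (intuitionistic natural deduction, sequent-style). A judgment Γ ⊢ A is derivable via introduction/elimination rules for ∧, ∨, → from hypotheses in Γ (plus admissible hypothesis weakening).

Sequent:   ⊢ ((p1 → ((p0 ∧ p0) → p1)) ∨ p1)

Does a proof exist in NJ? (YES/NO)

Derivation trace:
[∨I₁]  ⊢ ((p1 → ((p0 ∧ p0) → p1)) ∨ p1)
  [→I]  ⊢ (p1 → ((p0 ∧ p0) → p1))
    [→I] p1 ⊢ ((p0 ∧ p0) → p1)
      [Wk] p1, (p0 ∧ p0) ⊢ p1
        [Ax] p1 ⊢ p1

Result: YES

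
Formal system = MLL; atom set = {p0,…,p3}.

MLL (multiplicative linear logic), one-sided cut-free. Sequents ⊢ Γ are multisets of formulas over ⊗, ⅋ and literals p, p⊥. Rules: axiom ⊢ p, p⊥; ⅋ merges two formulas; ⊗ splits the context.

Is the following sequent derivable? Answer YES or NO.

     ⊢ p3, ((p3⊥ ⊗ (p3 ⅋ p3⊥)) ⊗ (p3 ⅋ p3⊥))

Proof tree:
[⊗]  ⊢ p3, ((p3⊥ ⊗ (p3 ⅋ p3⊥)) ⊗ (p3 ⅋ p3⊥))
  [⊗]  ⊢ p3, (p3⊥ ⊗ (p3 ⅋ p3⊥))
    [Ax]  ⊢ p3, p3⊥
    [⅋]  ⊢ (p3 ⅋ p3⊥)
      [Ax]  ⊢ p3, p3⊥
  [⅋]  ⊢ (p3 ⅋ p3⊥)
    [Ax]  ⊢ p3, p3⊥

Result: YES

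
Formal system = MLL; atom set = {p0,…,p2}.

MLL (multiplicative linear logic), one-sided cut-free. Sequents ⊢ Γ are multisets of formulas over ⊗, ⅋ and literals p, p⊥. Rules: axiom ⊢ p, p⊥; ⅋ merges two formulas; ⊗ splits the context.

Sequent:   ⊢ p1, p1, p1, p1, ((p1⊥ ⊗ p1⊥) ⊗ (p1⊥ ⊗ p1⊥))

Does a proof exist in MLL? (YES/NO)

Derivation trace:
[⊗]  ⊢ p1, p1, p1, p1, ((p1⊥ ⊗ p1⊥) ⊗ (p1⊥ ⊗ p1⊥))
  [⊗]  ⊢ p1, p1, (p1⊥ ⊗ p1⊥)
    [Ax]  ⊢ p1, p1⊥
    [Ax]  ⊢ p1, p1⊥
  [⊗]  ⊢ p1, p1, (p1⊥ ⊗ p1⊥)
    [Ax]  ⊢ p1, p1⊥
    [Ax]  ⊢ p1, p1⊥

Result: YES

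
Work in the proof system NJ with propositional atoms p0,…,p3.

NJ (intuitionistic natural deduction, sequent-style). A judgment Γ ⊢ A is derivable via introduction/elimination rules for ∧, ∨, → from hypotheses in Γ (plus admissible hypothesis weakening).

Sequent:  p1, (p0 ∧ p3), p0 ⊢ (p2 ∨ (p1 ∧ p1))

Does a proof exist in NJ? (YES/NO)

Derivation (root first):
[Wk] p1, (p0 ∧ p3), p0 ⊢ (p2 ∨ (p1 ∧ p1))
  [∨I₂] p1, (p0 ∧ p3) ⊢ (p2 ∨ (p1 ∧ p1))
    [∧I] p1, (p0 ∧ p3) ⊢ (p1 ∧ p1)
      [Wk] p1, (p0 ∧ p3) ⊢ p1
        [Ax] p1 ⊢ p1
      [Ax] p1 ⊢ p1

Result: YES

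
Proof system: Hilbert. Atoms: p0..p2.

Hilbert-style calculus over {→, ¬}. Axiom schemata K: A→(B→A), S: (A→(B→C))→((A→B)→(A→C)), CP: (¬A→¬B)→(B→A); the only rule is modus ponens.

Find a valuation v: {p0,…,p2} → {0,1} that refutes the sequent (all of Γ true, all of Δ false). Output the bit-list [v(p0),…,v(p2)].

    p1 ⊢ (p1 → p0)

Search for a countermodel by truth-table:
  v=000: Γ:[p1=F] Δ:[(p1 → p0)=T] refutes=False
  v=001: Γ:[p1=F] Δ:[(p1 → p0)=T] refutes=False
  v=010: Γ:[p1=T] Δ:[(p1 → p0)=F] refutes=True  ← countermodel

Result: [0, 1, 0]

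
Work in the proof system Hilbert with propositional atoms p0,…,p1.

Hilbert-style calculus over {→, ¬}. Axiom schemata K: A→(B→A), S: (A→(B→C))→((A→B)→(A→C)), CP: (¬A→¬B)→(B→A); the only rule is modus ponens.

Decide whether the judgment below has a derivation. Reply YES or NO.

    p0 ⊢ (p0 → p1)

Truth-table refutation:
  v=00: Γ:[p0=F] Δ:[(p0 → p1)=T] refutes=False
  v=01: Γ:[p0=F] Δ:[(p0 → p1)=T] refutes=False
  v=10: Γ:[p0=T] Δ:[(p0 → p1)=F] refutes=True  ← countermodel

Result: NO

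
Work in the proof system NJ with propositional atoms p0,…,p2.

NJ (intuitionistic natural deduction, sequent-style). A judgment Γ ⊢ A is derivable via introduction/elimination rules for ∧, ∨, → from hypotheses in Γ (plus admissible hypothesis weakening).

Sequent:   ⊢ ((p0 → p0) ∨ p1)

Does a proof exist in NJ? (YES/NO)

Derivation (root first):
[∨I₁]  ⊢ ((p0 → p0) ∨ p1)
  [→I]  ⊢ (p0 → p0)
    [Ax] p0 ⊢ p0

Result: YES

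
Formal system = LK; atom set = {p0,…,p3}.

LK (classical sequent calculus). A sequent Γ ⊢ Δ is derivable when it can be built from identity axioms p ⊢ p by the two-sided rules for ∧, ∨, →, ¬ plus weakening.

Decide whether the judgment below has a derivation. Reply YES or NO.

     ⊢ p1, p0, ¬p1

Derivation (root first):
[¬R]  ⊢ p1, p0, ¬p1
  [WR] p1 ⊢ p1, p0
    [Ax] p1 ⊢ p1

Result: YES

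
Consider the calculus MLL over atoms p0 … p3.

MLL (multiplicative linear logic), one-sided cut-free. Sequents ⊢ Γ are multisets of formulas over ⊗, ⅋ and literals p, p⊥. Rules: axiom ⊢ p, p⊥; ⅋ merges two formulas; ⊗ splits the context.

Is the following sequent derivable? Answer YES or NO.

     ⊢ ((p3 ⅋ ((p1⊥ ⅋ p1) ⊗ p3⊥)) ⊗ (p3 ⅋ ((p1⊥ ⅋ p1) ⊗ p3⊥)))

Derivation (root first):
[⊗]  ⊢ ((p3 ⅋ ((p1⊥ ⅋ p1) ⊗ p3⊥)) ⊗ (p3 ⅋ ((p1⊥ ⅋ p1) ⊗ p3⊥)))
  [⅋]  ⊢ (p3 ⅋ ((p1⊥ ⅋ p1) ⊗ p3⊥))
    [⊗]  ⊢ p3, ((p1⊥ ⅋ p1) ⊗ p3⊥)
      [⅋]  ⊢ (p1⊥ ⅋ p1)
        [Ax]  ⊢ p1, p1⊥
      [Ax]  ⊢ p3, p3⊥
  [⅋]  ⊢ (p3 ⅋ ((p1⊥ ⅋ p1) ⊗ p3⊥))
    [⊗]  ⊢ p3, ((p1⊥ ⅋ p1) ⊗ p3⊥)
      [⅋]  ⊢ (p1⊥ ⅋ p1)
        [Ax]  ⊢ p1, p1⊥
      [Ax]  ⊢ p3, p3⊥

Result: YES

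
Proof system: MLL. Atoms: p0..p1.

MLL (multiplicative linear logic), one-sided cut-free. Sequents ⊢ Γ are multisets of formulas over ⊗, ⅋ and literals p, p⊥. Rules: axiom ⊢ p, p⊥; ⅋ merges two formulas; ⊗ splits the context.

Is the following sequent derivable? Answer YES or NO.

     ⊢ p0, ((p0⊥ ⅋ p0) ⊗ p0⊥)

Derivation trace:
[⊗]  ⊢ p0, ((p0⊥ ⅋ p0) ⊗ p0⊥)
  [⅋]  ⊢ (p0⊥ ⅋ p0)
    [Ax]  ⊢ p0, p0⊥
  [Ax]  ⊢ p0, p0⊥

Result: YES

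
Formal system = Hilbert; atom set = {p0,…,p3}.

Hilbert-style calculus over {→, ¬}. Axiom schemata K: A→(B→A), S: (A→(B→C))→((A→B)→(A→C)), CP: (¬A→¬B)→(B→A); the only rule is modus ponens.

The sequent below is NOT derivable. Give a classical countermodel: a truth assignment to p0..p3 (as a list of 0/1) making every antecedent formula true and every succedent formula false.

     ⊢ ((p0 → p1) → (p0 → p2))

Enumerate valuations to refute Γ ⊢ Δ:
  v=0000: Γ:[] Δ:[((p0 → p1) → (p0 → p2))=T] refutes=False
  v=0001: Γ:[] Δ:[((p0 → p1) → (p0 → p2))=T] refutes=False
  v=0010: Γ:[] Δ:[((p0 → p1) → (p0 → p2))=T] refutes=False
  v=0011: Γ:[] Δ:[((p0 → p1) → (p0 → p2))=T] refutes=False
  v=0100: Γ:[] Δ:[((p0 → p1) → (p0 → p2))=T] refutes=False
  v=0101: Γ:[] Δ:[((p0 → p1) → (p0 → p2))=T] refutes=False
  v=0110: Γ:[] Δ:[((p0 → p1) → (p0 → p2))=T] refutes=False
  v=0111: Γ:[] Δ:[((p0 → p1) → (p0 → p2))=T] refutes=False
  v=1000: Γ:[] Δ:[((p0 → p1) → (p0 → p2))=T] refutes=False
  v=1001: Γ:[] Δ:[((p0 → p1) → (p0 → p2))=T] refutes=False
  v=1010: Γ:[] Δ:[((p0 → p1) → (p0 → p2))=T] refutes=False
  v=1011: Γ:[] Δ:[((p0 → p1) → (p0 → p2))=T] refutes=False
  v=1100: Γ:[] Δ:[((p0 → p1) → (p0 → p2))=F] refutes=True  ← countermodel

Result: [1, 1, 0, 0]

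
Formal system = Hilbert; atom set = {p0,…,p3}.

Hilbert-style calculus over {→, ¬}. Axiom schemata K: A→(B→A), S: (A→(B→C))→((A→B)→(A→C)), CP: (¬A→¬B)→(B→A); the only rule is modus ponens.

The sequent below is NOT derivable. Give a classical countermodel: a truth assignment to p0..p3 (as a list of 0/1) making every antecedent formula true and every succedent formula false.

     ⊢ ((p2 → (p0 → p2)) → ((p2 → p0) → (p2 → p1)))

Search for a countermodel by truth-table:
  v=0000: Γ:[] Δ:[((p2 → (p0 → p2)) → ((p2 → p0) → (p2 → p1)))=T] refutes=False
  v=0001: Γ:[] Δ:[((p2 → (p0 → p2)) → ((p2 → p0) → (p2 → p1)))=T] refutes=False
  v=0010: Γ:[] Δ:[((p2 → (p0 → p2)) → ((p2 → p0) → (p2 → p1)))=T] refutes=False
  v=0011: Γ:[] Δ:[((p2 → (p0 → p2)) → ((p2 → p0) → (p2 → p1)))=T] refutes=False
  v=0100: Γ:[] Δ:[((p2 → (p0 → p2)) → ((p2 → p0) → (p2 → p1)))=T] refutes=False
  v=0101: Γ:[] Δ:[((p2 → (p0 → p2)) → ((p2 → p0) → (p2 → p1)))=T] refutes=False
  v=0110: Γ:[] Δ:[((p2 → (p0 → p2)) → ((p2 → p0) → (p2 → p1)))=T] refutes=False
  v=0111: Γ:[] Δ:[((p2 → (p0 → p2)) → ((p2 → p0) → (p2 → p1)))=T] refutes=False
  v=1000: Γ:[] Δ:[((p2 → (p0 → p2)) → ((p2 → p0) → (p2 → p1)))=T] refutes=False
  v=1001: Γ:[] Δ:[((p2 → (p0 → p2)) → ((p2 → p0) → (p2 → p1)))=T] refutes=False
  v=1010: Γ:[] Δ:[((p2 → (p0 → p2)) → ((p2 → p0) → (p2 → p1)))=F] refutes=True  ← countermodel

Result: [1, 0, 1, 0]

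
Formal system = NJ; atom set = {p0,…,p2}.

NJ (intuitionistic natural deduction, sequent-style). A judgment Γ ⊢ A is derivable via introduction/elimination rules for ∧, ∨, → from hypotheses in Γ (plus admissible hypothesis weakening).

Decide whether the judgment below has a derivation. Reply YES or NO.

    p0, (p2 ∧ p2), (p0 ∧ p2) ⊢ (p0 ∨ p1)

Proof tree:
[Wk] p0, (p2 ∧ p2), (p0 ∧ p2) ⊢ (p0 ∨ p1)
  [∨I₁] p0, (p2 ∧ p2) ⊢ (p0 ∨ p1)
    [Wk] p0, (p2 ∧ p2) ⊢ p0
      [Ax] p0 ⊢ p0

Result: YES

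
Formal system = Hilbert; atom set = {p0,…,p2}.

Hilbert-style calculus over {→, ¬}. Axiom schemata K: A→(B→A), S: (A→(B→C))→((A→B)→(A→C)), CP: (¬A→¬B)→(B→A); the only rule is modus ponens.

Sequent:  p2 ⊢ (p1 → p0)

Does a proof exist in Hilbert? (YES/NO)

Search for a countermodel by truth-table:
  v=000: Γ:[p2=F] Δ:[(p1 → p0)=T] refutes=False
  v=001: Γ:[p2=T] Δ:[(p1 → p0)=T] refutes=False
  v=010: Γ:[p2=F] Δ:[(p1 → p0)=F] refutes=False
  v=011: Γ:[p2=T] Δ:[(p1 → p0)=F] refutes=True  ← countermodel

Result: NO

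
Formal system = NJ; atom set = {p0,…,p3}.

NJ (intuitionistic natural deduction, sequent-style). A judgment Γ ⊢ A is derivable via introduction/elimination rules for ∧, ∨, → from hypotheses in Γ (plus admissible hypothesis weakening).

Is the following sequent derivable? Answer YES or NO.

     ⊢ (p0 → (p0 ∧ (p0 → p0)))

Proof tree:
[→I]  ⊢ (p0 → (p0 ∧ (p0 → p0)))
  [∧I] p0 ⊢ (p0 ∧ (p0 → p0))
    [Ax] p0 ⊢ p0
    [Wk] p0 ⊢ (p0 → p0)
      [→I]  ⊢ (p0 → p0)
        [Ax] p0 ⊢ p0

Result: YES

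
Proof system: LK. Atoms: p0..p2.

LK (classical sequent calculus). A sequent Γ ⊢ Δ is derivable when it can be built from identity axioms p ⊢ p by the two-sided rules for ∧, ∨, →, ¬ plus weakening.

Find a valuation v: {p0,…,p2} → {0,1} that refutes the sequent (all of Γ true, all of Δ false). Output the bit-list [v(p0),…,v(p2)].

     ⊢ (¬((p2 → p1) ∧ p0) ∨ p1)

Enumerate valuations to refute Γ ⊢ Δ:
  v=000: Γ:[] Δ:[(¬((p2 → p1) ∧ p0) ∨ p1)=T] refutes=False
  v=001: Γ:[] Δ:[(¬((p2 → p1) ∧ p0) ∨ p1)=T] refutes=False
  v=010: Γ:[] Δ:[(¬((p2 → p1) ∧ p0) ∨ p1)=T] refutes=False
  v=011: Γ:[] Δ:[(¬((p2 → p1) ∧ p0) ∨ p1)=T] refutes=False
  v=100: Γ:[] Δ:[(¬((p2 → p1) ∧ p0) ∨ p1)=F] refutes=True  ← countermodel

Result: [1, 0, 0]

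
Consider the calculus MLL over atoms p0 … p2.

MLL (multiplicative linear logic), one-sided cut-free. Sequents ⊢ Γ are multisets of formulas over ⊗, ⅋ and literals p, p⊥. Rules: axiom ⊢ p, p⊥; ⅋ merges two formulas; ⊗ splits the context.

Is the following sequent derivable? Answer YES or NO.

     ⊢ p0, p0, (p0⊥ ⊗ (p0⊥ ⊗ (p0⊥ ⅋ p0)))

Derivation (root first):
[⊗]  ⊢ p0, p0, (p0⊥ ⊗ (p0⊥ ⊗ (p0⊥ ⅋ p0)))
  [Ax]  ⊢ p0, p0⊥
  [⊗]  ⊢ p0, (p0⊥ ⊗ (p0⊥ ⅋ p0))
    [Ax]  ⊢ p0, p0⊥
    [⅋]  ⊢ (p0⊥ ⅋ p0)
      [Ax]  ⊢ p0, p0⊥

Result: YES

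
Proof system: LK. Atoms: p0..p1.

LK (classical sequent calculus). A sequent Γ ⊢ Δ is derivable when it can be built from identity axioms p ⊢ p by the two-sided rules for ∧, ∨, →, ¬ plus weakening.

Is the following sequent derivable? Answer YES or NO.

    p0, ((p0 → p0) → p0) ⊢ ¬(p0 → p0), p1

Truth-table refutation:
  v=00: Γ:[p0=F, ((p0 → p0) → p0)=F] Δ:[¬(p0 → p0)=F, p1=F] refutes=False
  v=01: Γ:[p0=F, ((p0 → p0) → p0)=F] Δ:[¬(p0 → p0)=F, p1=T] refutes=False
  v=10: Γ:[p0=T, ((p0 → p0) → p0)=T] Δ:[¬(p0 → p0)=F, p1=F] refutes=True  ← countermodel

Result: NO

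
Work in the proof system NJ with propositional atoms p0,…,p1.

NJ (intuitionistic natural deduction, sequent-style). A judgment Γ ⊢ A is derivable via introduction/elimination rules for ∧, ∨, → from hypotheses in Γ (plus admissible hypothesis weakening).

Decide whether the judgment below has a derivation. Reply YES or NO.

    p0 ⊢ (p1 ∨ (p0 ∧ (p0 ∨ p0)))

Derivation (root first):
[∨I₂] p0 ⊢ (p1 ∨ (p0 ∧ (p0 ∨ p0)))
  [∧I] p0 ⊢ (p0 ∧ (p0 ∨ p0))
    [Ax] p0 ⊢ p0
    [∨I₂] p0 ⊢ (p0 ∨ p0)
      [Ax] p0 ⊢ p0

Result: YES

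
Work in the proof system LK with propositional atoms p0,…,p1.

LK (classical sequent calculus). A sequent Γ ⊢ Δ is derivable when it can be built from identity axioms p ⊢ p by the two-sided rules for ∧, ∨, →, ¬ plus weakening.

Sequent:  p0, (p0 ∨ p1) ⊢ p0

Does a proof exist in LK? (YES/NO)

Proof tree:
[∨L] p0, (p0 ∨ p1) ⊢ p0
  [Ax] p0 ⊢ p0
  [WL] p0, p1 ⊢ p0
    [Ax] p0 ⊢ p0

Result: YES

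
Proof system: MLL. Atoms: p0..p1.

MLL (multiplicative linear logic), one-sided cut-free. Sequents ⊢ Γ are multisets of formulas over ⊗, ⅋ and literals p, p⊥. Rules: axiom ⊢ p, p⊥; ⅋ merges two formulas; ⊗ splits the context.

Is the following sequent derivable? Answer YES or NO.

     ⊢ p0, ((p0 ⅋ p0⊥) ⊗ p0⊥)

Proof tree:
[⊗]  ⊢ p0, ((p0 ⅋ p0⊥) ⊗ p0⊥)
  [⅋]  ⊢ (p0 ⅋ p0⊥)
    [Ax]  ⊢ p0, p0⊥
  [Ax]  ⊢ p0, p0⊥

Result: YES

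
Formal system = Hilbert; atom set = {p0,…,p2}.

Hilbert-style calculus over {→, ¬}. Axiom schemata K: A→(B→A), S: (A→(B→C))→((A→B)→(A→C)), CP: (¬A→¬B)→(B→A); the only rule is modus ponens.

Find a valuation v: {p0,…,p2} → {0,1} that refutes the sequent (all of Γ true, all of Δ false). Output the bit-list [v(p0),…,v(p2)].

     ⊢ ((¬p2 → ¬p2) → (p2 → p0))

Search for a countermodel by truth-table:
  v=000: Γ:[] Δ:[((¬p2 → ¬p2) → (p2 → p0))=T] refutes=False
  v=001: Γ:[] Δ:[((¬p2 → ¬p2) → (p2 → p0))=F] refutes=True  ← countermodel

Result: [0, 0, 1]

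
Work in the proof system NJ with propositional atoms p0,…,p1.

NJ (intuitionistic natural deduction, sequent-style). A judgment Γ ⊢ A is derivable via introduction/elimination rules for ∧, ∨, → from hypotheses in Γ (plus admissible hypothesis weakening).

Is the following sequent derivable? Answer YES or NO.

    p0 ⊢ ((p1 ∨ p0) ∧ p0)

Derivation (root first):
[∧I] p0 ⊢ ((p1 ∨ p0) ∧ p0)
  [∨I₂] p0 ⊢ (p1 ∨ p0)
    [Ax] p0 ⊢ p0
  [Ax] p0 ⊢ p0

Result: YES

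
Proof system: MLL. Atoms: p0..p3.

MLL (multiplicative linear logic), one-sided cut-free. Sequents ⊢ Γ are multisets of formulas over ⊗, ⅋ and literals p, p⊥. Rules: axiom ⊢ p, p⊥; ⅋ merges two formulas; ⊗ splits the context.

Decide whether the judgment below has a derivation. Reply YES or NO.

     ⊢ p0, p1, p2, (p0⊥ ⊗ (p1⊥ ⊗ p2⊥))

Derivation (root first):
[⊗]  ⊢ p0, p1, p2, (p0⊥ ⊗ (p1⊥ ⊗ p2⊥))
  [Ax]  ⊢ p0, p0⊥
  [⊗]  ⊢ p1, p2, (p1⊥ ⊗ p2⊥)
    [Ax]  ⊢ p1, p1⊥
    [Ax]  ⊢ p2, p2⊥

Result: YES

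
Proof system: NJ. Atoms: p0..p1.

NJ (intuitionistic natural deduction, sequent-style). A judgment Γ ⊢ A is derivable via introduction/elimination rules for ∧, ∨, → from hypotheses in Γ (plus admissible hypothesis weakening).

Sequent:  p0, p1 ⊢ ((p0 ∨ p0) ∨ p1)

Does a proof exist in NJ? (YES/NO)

Derivation (root first):
[Wk] p0, p1 ⊢ ((p0 ∨ p0) ∨ p1)
  [∨I₁] p0 ⊢ ((p0 ∨ p0) ∨ p1)
    [∨I₁] p0 ⊢ (p0 ∨ p0)
      [Ax] p0 ⊢ p0

Result: YES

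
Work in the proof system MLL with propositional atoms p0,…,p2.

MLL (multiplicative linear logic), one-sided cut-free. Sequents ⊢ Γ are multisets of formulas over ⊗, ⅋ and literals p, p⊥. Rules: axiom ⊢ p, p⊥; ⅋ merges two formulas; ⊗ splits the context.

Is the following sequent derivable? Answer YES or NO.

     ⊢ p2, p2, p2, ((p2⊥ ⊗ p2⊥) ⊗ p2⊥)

Proof tree:
[⊗]  ⊢ p2, p2, p2, ((p2⊥ ⊗ p2⊥) ⊗ p2⊥)
  [⊗]  ⊢ p2, p2, (p2⊥ ⊗ p2⊥)
    [Ax]  ⊢ p2, p2⊥
    [Ax]  ⊢ p2, p2⊥
  [Ax]  ⊢ p2, p2⊥

Result: YES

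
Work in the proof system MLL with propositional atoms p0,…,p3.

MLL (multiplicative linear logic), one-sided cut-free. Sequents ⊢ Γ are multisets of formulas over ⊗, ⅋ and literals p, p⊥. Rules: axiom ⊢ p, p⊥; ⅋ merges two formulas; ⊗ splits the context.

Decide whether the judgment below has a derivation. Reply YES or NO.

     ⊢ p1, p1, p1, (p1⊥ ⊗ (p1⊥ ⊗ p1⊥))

Derivation trace:
[⊗]  ⊢ p1, p1, p1, (p1⊥ ⊗ (p1⊥ ⊗ p1⊥))
  [Ax]  ⊢ p1, p1⊥
  [⊗]  ⊢ p1, p1, (p1⊥ ⊗ p1⊥)
    [Ax]  ⊢ p1, p1⊥
    [Ax]  ⊢ p1, p1⊥

Result: YES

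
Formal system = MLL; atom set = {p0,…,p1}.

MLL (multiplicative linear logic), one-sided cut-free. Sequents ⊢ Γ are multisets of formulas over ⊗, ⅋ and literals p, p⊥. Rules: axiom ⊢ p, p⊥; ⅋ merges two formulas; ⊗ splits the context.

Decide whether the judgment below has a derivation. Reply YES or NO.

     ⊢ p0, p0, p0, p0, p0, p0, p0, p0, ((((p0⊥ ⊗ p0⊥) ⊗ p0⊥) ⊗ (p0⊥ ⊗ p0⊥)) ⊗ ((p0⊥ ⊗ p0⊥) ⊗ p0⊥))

Proof tree:
[⊗]  ⊢ p0, p0, p0, p0, p0, p0, p0, p0, ((((p0⊥ ⊗ p0⊥) ⊗ p0⊥) ⊗ (p0⊥ ⊗ p0⊥)) ⊗ ((p0⊥ ⊗ p0⊥) ⊗ p0⊥))
  [⊗]  ⊢ p0, p0, p0, p0, p0, (((p0⊥ ⊗ p0⊥) ⊗ p0⊥) ⊗ (p0⊥ ⊗ p0⊥))
    [⊗]  ⊢ p0, p0, p0, ((p0⊥ ⊗ p0⊥) ⊗ p0⊥)
      [⊗]  ⊢ p0, p0, (p0⊥ ⊗ p0⊥)
        [Ax]  ⊢ p0, p0⊥
        [Ax]  ⊢ p0, p0⊥
      [Ax]  ⊢ p0, p0⊥
    [⊗]  ⊢ p0, p0, (p0⊥ ⊗ p0⊥)
      [Ax]  ⊢ p0, p0⊥
      [Ax]  ⊢ p0, p0⊥
  [⊗]  ⊢ p0, p0, p0, ((p0⊥ ⊗ p0⊥) ⊗ p0⊥)
    [⊗]  ⊢ p0, p0, (p0⊥ ⊗ p0⊥)
      [Ax]  ⊢ p0, p0⊥
      [Ax]  ⊢ p0, p0⊥
    [Ax]  ⊢ p0, p0⊥

Result: YES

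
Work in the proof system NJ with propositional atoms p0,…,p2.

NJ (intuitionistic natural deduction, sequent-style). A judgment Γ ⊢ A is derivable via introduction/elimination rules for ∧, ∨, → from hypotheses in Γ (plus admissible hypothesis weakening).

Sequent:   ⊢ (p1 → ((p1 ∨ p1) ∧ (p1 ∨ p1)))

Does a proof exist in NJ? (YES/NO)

Derivation trace:
[→I]  ⊢ (p1 → ((p1 ∨ p1) ∧ (p1 ∨ p1)))
  [∧I] p1 ⊢ ((p1 ∨ p1) ∧ (p1 ∨ p1))
    [∨I₂] p1 ⊢ (p1 ∨ p1)
      [Ax] p1 ⊢ p1
    [∨I₁] p1 ⊢ (p1 ∨ p1)
      [Ax] p1 ⊢ p1

Result: YES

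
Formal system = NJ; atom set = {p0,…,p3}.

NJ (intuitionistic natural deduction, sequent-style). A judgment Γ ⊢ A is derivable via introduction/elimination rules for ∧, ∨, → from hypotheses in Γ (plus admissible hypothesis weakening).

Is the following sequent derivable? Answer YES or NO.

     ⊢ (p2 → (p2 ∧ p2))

Derivation trace:
[→I]  ⊢ (p2 → (p2 ∧ p2))
  [∧I] p2 ⊢ (p2 ∧ p2)
    [Ax] p2 ⊢ p2
    [Ax] p2 ⊢ p2

Result: YES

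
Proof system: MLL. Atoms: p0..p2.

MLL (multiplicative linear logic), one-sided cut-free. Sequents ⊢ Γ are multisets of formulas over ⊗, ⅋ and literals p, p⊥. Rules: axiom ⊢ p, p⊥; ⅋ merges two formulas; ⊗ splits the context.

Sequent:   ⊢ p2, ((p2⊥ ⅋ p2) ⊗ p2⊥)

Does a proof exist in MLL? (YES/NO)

Derivation trace:
[⊗]  ⊢ p2, ((p2⊥ ⅋ p2) ⊗ p2⊥)
  [⅋]  ⊢ (p2⊥ ⅋ p2)
    [Ax]  ⊢ p2, p2⊥
  [Ax]  ⊢ p2, p2⊥

Result: YES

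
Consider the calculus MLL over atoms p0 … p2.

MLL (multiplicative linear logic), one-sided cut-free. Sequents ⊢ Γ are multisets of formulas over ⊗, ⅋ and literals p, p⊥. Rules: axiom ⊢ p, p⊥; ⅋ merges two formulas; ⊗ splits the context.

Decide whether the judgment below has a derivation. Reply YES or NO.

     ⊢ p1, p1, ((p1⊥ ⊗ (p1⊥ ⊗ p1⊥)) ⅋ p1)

Derivation trace:
[⅋]  ⊢ p1, p1, ((p1⊥ ⊗ (p1⊥ ⊗ p1⊥)) ⅋ p1)
  [⊗]  ⊢ p1, p1, p1, (p1⊥ ⊗ (p1⊥ ⊗ p1⊥))
    [Ax]  ⊢ p1, p1⊥
    [⊗]  ⊢ p1, p1, (p1⊥ ⊗ p1⊥)
      [Ax]  ⊢ p1, p1⊥
      [Ax]  ⊢ p1, p1⊥

Result: YES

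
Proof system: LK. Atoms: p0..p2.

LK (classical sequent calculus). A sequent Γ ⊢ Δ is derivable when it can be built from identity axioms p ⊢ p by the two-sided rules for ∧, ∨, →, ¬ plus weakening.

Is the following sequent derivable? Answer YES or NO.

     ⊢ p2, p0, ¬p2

Proof tree:
[¬R]  ⊢ p2, p0, ¬p2
  [WR] p2 ⊢ p2, p0
    [Ax] p2 ⊢ p2

Result: YES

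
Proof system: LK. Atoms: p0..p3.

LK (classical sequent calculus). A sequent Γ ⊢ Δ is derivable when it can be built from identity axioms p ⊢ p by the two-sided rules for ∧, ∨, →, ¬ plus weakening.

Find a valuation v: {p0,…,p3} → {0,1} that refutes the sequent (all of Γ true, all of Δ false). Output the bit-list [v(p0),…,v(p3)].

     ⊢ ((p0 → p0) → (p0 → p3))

Enumerate valuations to refute Γ ⊢ Δ:
  v=0000: Γ:[] Δ:[((p0 → p0) → (p0 → p3))=T] refutes=False
  v=0001: Γ:[] Δ:[((p0 → p0) → (p0 → p3))=T] refutes=False
  v=0010: Γ:[] Δ:[((p0 → p0) → (p0 → p3))=T] refutes=False
  v=0011: Γ:[] Δ:[((p0 → p0) → (p0 → p3))=T] refutes=False
  v=0100: Γ:[] Δ:[((p0 → p0) → (p0 → p3))=T] refutes=False
  v=0101: Γ:[] Δ:[((p0 → p0) → (p0 → p3))=T] refutes=False
  v=0110: Γ:[] Δ:[((p0 → p0) → (p0 → p3))=T] refutes=False
  v=0111: Γ:[] Δ:[((p0 → p0) → (p0 → p3))=T] refutes=False
  v=1000: Γ:[] Δ:[((p0 → p0) → (p0 → p3))=F] refutes=True  ← countermodel

Result: [1, 0, 0, 0]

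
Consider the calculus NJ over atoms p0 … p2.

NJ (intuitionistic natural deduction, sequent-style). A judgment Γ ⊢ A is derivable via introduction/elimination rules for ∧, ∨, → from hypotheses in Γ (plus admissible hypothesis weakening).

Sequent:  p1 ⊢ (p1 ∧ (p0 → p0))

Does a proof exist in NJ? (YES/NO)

Derivation (root first):
[∧I] p1 ⊢ (p1 ∧ (p0 → p0))
  [Ax] p1 ⊢ p1
  [→I]  ⊢ (p0 → p0)
    [Ax] p0 ⊢ p0

Result: YES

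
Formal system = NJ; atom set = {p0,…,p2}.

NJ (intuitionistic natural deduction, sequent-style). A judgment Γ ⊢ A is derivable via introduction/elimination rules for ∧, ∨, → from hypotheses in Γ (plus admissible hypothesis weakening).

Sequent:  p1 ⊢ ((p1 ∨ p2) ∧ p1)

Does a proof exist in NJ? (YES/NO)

Derivation trace:
[∧I] p1 ⊢ ((p1 ∨ p2) ∧ p1)
  [∨I₁] p1 ⊢ (p1 ∨ p2)
    [Ax] p1 ⊢ p1
  [Ax] p1 ⊢ p1

Result: YES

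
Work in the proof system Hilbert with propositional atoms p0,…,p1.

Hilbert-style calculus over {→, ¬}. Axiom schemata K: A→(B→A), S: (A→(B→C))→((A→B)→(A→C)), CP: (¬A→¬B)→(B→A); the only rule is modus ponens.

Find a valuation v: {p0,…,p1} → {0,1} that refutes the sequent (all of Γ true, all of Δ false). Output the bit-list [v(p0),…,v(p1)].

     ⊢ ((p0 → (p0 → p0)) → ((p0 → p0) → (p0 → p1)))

Search for a countermodel by truth-table:
  v=00: Γ:[] Δ:[((p0 → (p0 → p0)) → ((p0 → p0) → (p0 → p1)))=T] refutes=False
  v=01: Γ:[] Δ:[((p0 → (p0 → p0)) → ((p0 → p0) → (p0 → p1)))=T] refutes=False
  v=10: Γ:[] Δ:[((p0 → (p0 → p0)) → ((p0 → p0) → (p0 → p1)))=F] refutes=True  ← countermodel

Result: [1, 0]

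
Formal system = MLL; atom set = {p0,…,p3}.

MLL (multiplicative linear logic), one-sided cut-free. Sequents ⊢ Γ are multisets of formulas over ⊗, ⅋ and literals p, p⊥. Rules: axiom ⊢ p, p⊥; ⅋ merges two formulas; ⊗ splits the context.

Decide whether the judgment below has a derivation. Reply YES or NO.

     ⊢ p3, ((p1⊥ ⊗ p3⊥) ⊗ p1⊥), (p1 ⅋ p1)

Derivation (root first):
[⅋]  ⊢ p3, ((p1⊥ ⊗ p3⊥) ⊗ p1⊥), (p1 ⅋ p1)
  [⊗]  ⊢ p1, p3, p1, ((p1⊥ ⊗ p3⊥) ⊗ p1⊥)
    [⊗]  ⊢ p1, p3, (p1⊥ ⊗ p3⊥)
      [Ax]  ⊢ p1, p1⊥
      [Ax]  ⊢ p3, p3⊥
    [Ax]  ⊢ p1, p1⊥

Result: YES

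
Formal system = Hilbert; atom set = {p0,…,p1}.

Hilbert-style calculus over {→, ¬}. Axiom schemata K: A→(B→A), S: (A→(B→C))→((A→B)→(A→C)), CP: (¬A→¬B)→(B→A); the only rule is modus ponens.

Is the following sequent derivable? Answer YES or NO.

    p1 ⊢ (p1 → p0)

Search for a countermodel by truth-table:
  v=00: Γ:[p1=F] Δ:[(p1 → p0)=T] refutes=False
  v=01: Γ:[p1=T] Δ:[(p1 → p0)=F] refutes=True  ← countermodel

Result: NO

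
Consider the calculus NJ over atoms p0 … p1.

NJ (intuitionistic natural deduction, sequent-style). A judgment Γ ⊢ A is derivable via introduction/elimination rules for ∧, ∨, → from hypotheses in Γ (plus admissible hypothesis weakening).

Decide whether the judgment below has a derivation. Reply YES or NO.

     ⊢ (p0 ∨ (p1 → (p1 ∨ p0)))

Proof tree:
[∨I₂]  ⊢ (p0 ∨ (p1 → (p1 ∨ p0)))
  [→I]  ⊢ (p1 → (p1 ∨ p0))
    [∨I₁] p1 ⊢ (p1 ∨ p0)
      [Ax] p1 ⊢ p1

Result: YES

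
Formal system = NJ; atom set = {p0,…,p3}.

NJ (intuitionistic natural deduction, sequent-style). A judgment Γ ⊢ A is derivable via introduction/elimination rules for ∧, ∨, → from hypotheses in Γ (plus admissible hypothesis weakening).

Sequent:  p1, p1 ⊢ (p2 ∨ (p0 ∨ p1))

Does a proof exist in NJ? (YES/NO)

Derivation (root first):
[∨I₂] p1, p1 ⊢ (p2 ∨ (p0 ∨ p1))
  [∨I₂] p1, p1 ⊢ (p0 ∨ p1)
    [Wk] p1, p1 ⊢ p1
      [Ax] p1 ⊢ p1

Result: YES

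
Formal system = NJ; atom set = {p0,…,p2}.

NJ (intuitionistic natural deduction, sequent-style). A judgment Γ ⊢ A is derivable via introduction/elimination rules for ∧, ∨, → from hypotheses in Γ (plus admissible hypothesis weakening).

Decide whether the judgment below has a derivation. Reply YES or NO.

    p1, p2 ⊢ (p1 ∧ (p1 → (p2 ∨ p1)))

Derivation (root first):
[∧I] p1, p2 ⊢ (p1 ∧ (p1 → (p2 ∨ p1)))
  [Ax] p1 ⊢ p1
  [Wk] p2 ⊢ (p1 → (p2 ∨ p1))
    [→I]  ⊢ (p1 → (p2 ∨ p1))
      [∨I₂] p1 ⊢ (p2 ∨ p1)
        [Ax] p1 ⊢ p1

Result: YES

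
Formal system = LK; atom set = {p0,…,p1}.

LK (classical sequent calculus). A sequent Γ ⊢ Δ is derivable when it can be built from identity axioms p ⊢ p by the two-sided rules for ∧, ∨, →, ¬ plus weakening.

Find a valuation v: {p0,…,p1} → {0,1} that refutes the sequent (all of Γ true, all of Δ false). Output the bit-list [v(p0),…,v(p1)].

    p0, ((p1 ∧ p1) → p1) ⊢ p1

Search for a countermodel by truth-table:
  v=00: Γ:[p0=F, ((p1 ∧ p1) → p1)=T] Δ:[p1=F] refutes=False
  v=01: Γ:[p0=F, ((p1 ∧ p1) → p1)=T] Δ:[p1=T] refutes=False
  v=10: Γ:[p0=T, ((p1 ∧ p1) → p1)=T] Δ:[p1=F] refutes=True  ← countermodel

Result: [1, 0]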